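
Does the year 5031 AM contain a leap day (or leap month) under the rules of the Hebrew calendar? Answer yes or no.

Hebrew year 5031 is year 15 of its 19-year Metonic cycle; leap years are at positions 3, 6, 8, 11, 14, 17, 19, so it is a common year (12 months).

no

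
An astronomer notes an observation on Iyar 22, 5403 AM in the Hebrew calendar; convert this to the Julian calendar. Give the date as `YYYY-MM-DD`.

1643-05-01

Both dates share Julian Day Number 2321284; in the Julian calendar that is 1 May 1643 CE.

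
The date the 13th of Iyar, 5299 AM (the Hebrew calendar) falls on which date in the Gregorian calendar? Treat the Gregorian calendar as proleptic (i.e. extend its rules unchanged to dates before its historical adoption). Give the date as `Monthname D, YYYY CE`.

Julian Day Number of the source date = 2283298.
Converting JDN 2283298 to the Gregorian calendar gives 11 May 1539 CE.

May 11, 1539 CE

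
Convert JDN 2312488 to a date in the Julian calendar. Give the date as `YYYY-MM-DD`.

1619-04-01

The Gregorian equivalent of JDN 2312488 is 11 April 1619.
In the Julian calendar that day is 1619-04-01.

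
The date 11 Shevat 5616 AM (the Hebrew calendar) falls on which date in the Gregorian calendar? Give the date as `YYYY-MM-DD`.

Julian Day Number of the source date = 2398967.
Converting JDN 2398967 to the Gregorian calendar gives 18 January 1856 CE.

1856-01-18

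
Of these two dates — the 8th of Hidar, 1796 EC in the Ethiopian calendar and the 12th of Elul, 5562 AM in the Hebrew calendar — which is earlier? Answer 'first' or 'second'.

second

First date → JDN 2379912; second date → JDN 2379478.
JDN 2379478 < JDN 2379912, so the second date is earlier.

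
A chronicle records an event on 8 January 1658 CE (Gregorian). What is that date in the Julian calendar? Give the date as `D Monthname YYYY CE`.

29 December 1657 CE

The Julian–Gregorian offset here is 10 days (Julian trailing).
8 January 1658 Gregorian − 10 days → 29 December 1657 Julian.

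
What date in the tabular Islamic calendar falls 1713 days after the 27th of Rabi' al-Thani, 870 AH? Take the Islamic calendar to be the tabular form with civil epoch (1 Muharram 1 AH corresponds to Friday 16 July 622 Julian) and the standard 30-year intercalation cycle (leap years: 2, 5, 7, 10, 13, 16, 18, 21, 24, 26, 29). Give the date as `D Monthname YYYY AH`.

Counting 1713 days forward from JDN 2256500 reaches JDN 2258213, which is 28 Safar 875 AH.

28 Safar 875 AH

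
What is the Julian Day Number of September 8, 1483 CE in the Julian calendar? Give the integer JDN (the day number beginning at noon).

Equivalently 17 September 1483 (proleptic Gregorian).
JDN 2299161 is 15 October 1582 CE (Gregorian); the target day is −36187 days from there, so JDN = 2262974.

2262974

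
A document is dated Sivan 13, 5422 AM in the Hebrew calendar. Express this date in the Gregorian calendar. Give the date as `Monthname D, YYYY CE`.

May 31, 1662 CE

Julian Day Number of the source date = 2328244.
Converting JDN 2328244 to the Gregorian calendar gives 31 May 1662 CE.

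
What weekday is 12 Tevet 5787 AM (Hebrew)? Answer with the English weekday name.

Tuesday

This is JDN 2461397 (22 December 2026 Gregorian).
Since JDN mod 7 = 1 (0 = Monday), the day is Tuesday.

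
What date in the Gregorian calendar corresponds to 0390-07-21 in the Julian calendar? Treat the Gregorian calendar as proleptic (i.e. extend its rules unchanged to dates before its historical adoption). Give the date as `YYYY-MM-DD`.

At this point the Julian calendar is 1 day behind the Gregorian.
21 July 390 Julian + 1 day → 22 July 390 Gregorian.

0390-07-22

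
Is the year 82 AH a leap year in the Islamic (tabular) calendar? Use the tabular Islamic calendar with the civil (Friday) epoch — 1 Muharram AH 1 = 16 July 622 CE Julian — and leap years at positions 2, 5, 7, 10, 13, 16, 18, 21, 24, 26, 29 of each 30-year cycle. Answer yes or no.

no

Year 82 AH is year 22 of its 30-year cycle; leap positions are 2, 5, 7, 10, 13, 16, 18, 21, 24, 26, 29, so it is a common year (354 days).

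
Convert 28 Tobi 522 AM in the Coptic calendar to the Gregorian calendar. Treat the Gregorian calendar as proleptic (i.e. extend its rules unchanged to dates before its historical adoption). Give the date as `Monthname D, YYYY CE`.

Julian Day Number of the source date = 2015472.
Converting JDN 2015472 to the Gregorian calendar gives 27 January 806 CE.

January 27, 806 CE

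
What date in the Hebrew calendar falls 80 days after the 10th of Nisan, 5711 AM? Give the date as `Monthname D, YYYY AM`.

The starting date is JDN 2433753; 2433753 + 80 = 2433833.
JDN 2433833 corresponds to Tammuz 1, 5711 AM.

Tammuz 1, 5711 AM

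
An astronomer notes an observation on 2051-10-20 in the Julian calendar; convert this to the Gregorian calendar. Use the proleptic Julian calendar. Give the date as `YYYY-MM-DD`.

For dates in this range the Gregorian date is 13 days ahead of the Julian.
20 October 2051 Julian + 13 days → 2 November 2051 Gregorian.

2051-11-02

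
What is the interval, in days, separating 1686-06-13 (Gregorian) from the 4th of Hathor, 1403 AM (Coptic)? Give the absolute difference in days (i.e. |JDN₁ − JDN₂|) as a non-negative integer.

JDN of the first date = 2337023.
JDN of the second date = 2337173.
|2337173 − 2337023| = 150.

150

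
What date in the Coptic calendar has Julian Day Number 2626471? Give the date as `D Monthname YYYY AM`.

24 Hathor 2195 AM

JDN 2626471 is 6 December 2478 in the Gregorian calendar.
In the Coptic calendar that day is 24 Hathor 2195 AM.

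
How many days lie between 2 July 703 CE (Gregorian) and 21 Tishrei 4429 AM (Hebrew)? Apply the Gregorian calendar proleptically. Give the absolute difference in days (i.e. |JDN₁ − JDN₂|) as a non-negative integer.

12687

JDN of the first date = 1978007.
JDN of the second date = 1965320.
|1965320 − 1978007| = 12687.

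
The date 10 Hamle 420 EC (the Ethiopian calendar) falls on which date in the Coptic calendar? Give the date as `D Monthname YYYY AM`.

The source date corresponds to 5 July 428 in the proleptic Gregorian calendar (JDN 1877570).
That day falls on 10 Epip 144 AM in the Coptic calendar.

10 Epip 144 AM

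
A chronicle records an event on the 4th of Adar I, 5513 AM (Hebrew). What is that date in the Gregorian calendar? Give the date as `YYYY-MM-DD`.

1753-02-08

Julian Day Number of the source date = 2361369.
Converting JDN 2361369 to the Gregorian calendar gives 8 February 1753 CE.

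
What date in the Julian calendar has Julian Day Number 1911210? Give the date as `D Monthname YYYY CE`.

10 August 520 CE

JDN 1911210 is 12 August 520 in the proleptic Gregorian calendar.
In the Julian calendar that day is 10 August 520 CE.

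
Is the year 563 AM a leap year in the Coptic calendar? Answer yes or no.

563 mod 4 = 3; in the Coptic calendar a year is leap when year mod 4 = 3, so it is a leap year.

yes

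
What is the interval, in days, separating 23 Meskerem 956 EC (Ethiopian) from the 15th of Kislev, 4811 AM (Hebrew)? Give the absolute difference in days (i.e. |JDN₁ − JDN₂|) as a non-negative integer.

JDN of the first date = 2073057.
JDN of the second date = 2104906.
|2104906 − 2073057| = 31849.

31849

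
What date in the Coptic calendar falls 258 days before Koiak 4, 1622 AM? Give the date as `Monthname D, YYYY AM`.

JDN of Koiak 4, 1622 AM = 2417193.
2417193 − 258 = 2416935.
JDN 2416935 in the Coptic calendar is Paremhat 21, 1621 AM.

Paremhat 21, 1621 AM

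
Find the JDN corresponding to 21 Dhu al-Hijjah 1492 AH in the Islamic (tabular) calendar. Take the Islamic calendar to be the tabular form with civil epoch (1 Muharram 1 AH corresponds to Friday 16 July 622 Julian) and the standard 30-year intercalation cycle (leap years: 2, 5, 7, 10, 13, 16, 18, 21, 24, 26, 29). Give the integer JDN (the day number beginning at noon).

2477146

Equivalently 3 February 2070 (Gregorian).
JDN 2451545 is 1 January 2000 CE (Gregorian); the target day is +25601 days from there, so JDN = 2477146.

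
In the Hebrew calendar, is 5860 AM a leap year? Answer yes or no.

Hebrew year 5860 is year 8 of its 19-year Metonic cycle; leap years are at positions 3, 6, 8, 11, 14, 17, 19, so it is a leap year (13 months).

yes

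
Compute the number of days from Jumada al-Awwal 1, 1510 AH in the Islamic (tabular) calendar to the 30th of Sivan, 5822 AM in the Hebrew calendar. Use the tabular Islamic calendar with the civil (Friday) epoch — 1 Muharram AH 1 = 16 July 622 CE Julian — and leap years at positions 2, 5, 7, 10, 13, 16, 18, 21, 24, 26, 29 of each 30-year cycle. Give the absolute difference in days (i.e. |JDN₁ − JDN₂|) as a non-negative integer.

First date → JDN 2483297; second date → JDN 2474379.
The interval is |2483297 − 2474379| = 8918 days.

8918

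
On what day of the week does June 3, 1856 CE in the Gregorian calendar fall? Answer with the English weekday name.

Tuesday

Since JDN mod 7 = 1 (0 = Monday), the day is Tuesday.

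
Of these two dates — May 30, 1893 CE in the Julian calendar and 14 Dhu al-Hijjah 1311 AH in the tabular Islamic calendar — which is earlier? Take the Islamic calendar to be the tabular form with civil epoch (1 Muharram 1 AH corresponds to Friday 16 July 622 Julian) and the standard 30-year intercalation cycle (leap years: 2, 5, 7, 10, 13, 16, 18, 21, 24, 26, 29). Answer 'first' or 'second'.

First date → JDN 2412626; second date → JDN 2412998.
JDN 2412626 < JDN 2412998, so the first date is earlier.

first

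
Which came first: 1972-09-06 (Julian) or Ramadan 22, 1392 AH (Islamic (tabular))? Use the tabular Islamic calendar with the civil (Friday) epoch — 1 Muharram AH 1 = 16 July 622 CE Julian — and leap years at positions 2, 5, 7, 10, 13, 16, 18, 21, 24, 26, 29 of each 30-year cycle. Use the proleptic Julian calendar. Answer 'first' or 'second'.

Converting both to JDN: 2441580 vs 2441621; the smaller is the first.

first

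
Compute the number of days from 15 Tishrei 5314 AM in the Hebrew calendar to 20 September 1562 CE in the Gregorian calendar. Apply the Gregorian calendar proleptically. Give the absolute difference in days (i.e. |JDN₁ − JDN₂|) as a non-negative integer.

JDN of the first date = 2288557.
JDN of the second date = 2291831.
|2291831 − 2288557| = 3274.

3274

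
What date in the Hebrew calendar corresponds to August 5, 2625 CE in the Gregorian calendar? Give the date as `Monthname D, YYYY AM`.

Av 10, 6385 AM

Both dates share Julian Day Number 2680038; in the Hebrew calendar that is 10 Av 6385 AM.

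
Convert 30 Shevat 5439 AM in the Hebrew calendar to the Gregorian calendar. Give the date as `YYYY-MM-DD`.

Both dates share Julian Day Number 2334345; in the Gregorian calendar that is 12 February 1679 CE.

1679-02-12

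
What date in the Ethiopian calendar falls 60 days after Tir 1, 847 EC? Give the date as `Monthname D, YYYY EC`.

Megabit 1, 847 EC

JDN of Tir 1, 847 EC = 2033342.
2033342 + 60 = 2033402.
JDN 2033402 in the Ethiopian calendar is Megabit 1, 847 EC.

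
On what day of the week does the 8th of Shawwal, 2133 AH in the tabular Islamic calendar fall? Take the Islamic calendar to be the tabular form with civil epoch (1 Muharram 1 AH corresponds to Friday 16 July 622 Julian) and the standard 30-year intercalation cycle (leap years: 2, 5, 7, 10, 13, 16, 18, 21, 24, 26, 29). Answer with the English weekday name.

Friday

In the Gregorian calendar this is 23 October 2691 (JDN 2704223).
JDN 2704223 mod 7 = 4, and JDN 0 was a Monday, so this is a Friday.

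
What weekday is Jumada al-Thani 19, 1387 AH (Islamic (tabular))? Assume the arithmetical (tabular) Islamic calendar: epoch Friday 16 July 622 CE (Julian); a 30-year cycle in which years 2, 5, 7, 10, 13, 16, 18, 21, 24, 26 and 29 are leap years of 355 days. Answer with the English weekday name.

In the Gregorian calendar this is 24 September 1967 (JDN 2439758).
JDN 2439758 mod 7 = 6, and JDN 0 was a Monday, so this is a Sunday.

Sunday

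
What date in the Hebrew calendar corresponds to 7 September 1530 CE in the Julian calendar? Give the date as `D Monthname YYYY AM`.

15 Elul 5290 AM

The source date corresponds to 17 September 1530 in the proleptic Gregorian calendar (JDN 2280140).
That day falls on 15 Elul 5290 AM in the Hebrew calendar.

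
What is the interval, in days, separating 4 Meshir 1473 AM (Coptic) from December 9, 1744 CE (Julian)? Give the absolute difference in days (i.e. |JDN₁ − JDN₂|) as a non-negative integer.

4434

First date → JDN 2362831; second date → JDN 2358397.
The interval is |2362831 − 2358397| = 4434 days.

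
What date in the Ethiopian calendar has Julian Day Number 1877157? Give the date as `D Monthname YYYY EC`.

The proleptic Gregorian equivalent of JDN 1877157 is 19 May 427.
In the Ethiopian calendar that day is 23 Ginbot 419 EC.

23 Ginbot 419 EC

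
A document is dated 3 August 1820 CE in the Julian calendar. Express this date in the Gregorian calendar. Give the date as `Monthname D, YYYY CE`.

For dates in this range the Gregorian date is 12 days ahead of the Julian.
3 August 1820 Julian + 12 days → 15 August 1820 Gregorian.

August 15, 1820 CE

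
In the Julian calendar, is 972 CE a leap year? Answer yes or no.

972 mod 4 = 0, so it is a leap year in the Julian calendar.

yes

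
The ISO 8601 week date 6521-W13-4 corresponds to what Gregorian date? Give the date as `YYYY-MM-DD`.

6521-03-27

ISO week 1 of 6521 is the week containing the first Thursday of 6521.
Week 13, day 4 (Thursday) lands on 6521-03-27.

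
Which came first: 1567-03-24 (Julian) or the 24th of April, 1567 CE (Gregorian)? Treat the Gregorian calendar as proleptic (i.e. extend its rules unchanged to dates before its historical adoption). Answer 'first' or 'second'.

first

Converting both to JDN: 2293487 vs 2293508; the smaller is the first.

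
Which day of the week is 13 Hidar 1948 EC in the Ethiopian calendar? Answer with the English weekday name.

Equivalently 23 November 1955 Gregorian, JDN 2435435.
Since JDN mod 7 = 2 (0 = Monday), the day is Wednesday.

Wednesday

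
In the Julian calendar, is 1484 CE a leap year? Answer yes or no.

1484 mod 4 = 0, so it is a leap year in the Julian calendar.

yes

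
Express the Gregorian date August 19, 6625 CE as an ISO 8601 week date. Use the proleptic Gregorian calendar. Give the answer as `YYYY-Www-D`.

The weekday is Friday (ISO weekday 5).
That Friday belongs to ISO week 33 of ISO year 6625.

6625-W33-5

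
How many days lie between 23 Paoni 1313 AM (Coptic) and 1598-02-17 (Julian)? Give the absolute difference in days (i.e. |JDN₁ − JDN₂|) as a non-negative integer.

JDN of the first date = 2304530.
JDN of the second date = 2304775.
|2304775 − 2304530| = 245.

245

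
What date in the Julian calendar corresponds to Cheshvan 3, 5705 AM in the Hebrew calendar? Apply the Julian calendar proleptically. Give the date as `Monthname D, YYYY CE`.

The source date corresponds to 20 October 1944 in the Gregorian calendar (JDN 2431384).
That day falls on 7 October 1944 CE in the Julian calendar.

October 7, 1944 CE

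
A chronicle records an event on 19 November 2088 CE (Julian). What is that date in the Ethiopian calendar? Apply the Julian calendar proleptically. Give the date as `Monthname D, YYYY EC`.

The source date corresponds to 2 December 2088 in the Gregorian calendar (JDN 2484023).
That day falls on 23 Hidar 2081 EC in the Ethiopian calendar.

Hidar 23, 2081 EC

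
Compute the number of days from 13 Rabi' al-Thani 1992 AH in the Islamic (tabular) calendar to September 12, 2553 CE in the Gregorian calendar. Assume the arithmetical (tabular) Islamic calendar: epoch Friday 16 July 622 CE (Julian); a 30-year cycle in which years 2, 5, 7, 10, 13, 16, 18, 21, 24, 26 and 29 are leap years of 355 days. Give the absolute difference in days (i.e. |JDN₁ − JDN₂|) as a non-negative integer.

JDN of the first date = 2654085.
JDN of the second date = 2653779.
|2653779 − 2654085| = 306.

306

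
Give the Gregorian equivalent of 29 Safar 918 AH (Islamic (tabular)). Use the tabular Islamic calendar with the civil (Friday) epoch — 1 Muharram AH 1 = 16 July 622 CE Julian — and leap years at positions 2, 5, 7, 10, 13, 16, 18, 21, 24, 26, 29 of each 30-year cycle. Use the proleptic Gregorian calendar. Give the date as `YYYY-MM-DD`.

1512-05-26

Both dates share Julian Day Number 2273452; in the Gregorian calendar that is 26 May 1512 CE.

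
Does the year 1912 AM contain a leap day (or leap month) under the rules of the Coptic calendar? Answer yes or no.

1912 mod 4 = 0; in the Coptic calendar a year is leap when year mod 4 = 3, so it is a common year.

no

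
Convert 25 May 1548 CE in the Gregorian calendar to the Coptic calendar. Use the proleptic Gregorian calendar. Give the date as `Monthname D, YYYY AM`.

Both dates share Julian Day Number 2286600; in the Coptic calendar that is 20 Pashons 1264 AM.

Pashons 20, 1264 AM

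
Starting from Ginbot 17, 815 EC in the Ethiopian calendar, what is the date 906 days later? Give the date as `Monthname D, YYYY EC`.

Hidar 7, 818 EC

Counting 906 days forward from JDN 2021790 reaches JDN 2022696, which is Hidar 7, 818 EC.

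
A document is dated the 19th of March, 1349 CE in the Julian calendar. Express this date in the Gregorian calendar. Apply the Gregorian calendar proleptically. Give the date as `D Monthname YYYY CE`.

27 March 1349 CE

At this point the Julian calendar is 8 days behind the Gregorian.
19 March 1349 Julian + 8 days → 27 March 1349 Gregorian.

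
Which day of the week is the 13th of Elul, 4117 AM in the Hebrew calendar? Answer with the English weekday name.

This is JDN 1851679 (16 August 357 Gregorian).
JDN 1851679 mod 7 = 4, and JDN 0 was a Monday, so this is a Friday.

Friday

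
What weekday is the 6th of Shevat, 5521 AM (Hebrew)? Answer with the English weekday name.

Sunday

Equivalently 11 January 1761 Gregorian, JDN 2364263.
JDN 2364263 mod 7 = 6, and JDN 0 was a Monday, so this is a Sunday.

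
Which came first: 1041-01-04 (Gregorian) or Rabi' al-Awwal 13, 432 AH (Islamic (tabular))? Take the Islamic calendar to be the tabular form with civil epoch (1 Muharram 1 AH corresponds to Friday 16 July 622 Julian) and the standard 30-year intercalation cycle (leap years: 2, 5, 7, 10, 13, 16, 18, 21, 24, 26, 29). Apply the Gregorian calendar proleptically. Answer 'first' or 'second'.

Converting both to JDN: 2101281 vs 2101243; the smaller is the second.

second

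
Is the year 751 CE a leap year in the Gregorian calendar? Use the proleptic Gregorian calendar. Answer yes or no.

no

751 is not divisible by 4, so it is a common year.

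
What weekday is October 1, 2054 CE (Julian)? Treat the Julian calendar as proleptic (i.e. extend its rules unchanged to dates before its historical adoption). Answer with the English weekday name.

Equivalently 14 October 2054 Gregorian, JDN 2471555.
JDN 2471555 mod 7 = 2, and JDN 0 was a Monday, so this is a Wednesday.

Wednesday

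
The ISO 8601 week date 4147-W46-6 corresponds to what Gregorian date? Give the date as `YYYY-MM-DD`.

ISO week 1 of 4147 is the week containing the first Thursday of 4147.
Week 46, day 6 (Saturday) lands on 4147-11-18.

4147-11-18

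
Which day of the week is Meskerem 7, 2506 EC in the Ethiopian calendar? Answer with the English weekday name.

In the Gregorian calendar this is 21 September 2513 (JDN 2639178).
Since JDN mod 7 = 3 (0 = Monday), the day is Thursday.

Thursday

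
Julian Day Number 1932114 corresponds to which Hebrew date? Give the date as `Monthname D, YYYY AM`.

JDN 1932114 is 5 November 577 in the proleptic Gregorian calendar.
In the Hebrew calendar that day is Kislev 7, 4338 AM.

Kislev 7, 4338 AM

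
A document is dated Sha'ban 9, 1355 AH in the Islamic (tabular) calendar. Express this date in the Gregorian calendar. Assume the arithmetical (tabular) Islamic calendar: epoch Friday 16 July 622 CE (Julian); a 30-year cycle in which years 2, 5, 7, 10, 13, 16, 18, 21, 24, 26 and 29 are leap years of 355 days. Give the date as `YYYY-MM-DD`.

1936-10-25

Both dates share Julian Day Number 2428467; in the Gregorian calendar that is 25 October 1936 CE.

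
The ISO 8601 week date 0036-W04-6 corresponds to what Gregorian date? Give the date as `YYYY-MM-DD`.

ISO week 1 of 36 is the week containing the first Thursday of 36.
Week 4, day 6 (Saturday) lands on 0036-01-26.

0036-01-26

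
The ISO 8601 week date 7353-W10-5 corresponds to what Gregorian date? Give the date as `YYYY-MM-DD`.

ISO week 1 of 7353 is the week containing the first Thursday of 7353.
Week 10, day 5 (Friday) lands on 7353-03-09.

7353-03-09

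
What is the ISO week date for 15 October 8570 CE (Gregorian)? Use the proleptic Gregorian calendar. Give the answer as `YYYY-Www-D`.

The weekday is Monday (ISO weekday 1).
That Monday belongs to ISO week 42 of ISO year 8570.

8570-W42-1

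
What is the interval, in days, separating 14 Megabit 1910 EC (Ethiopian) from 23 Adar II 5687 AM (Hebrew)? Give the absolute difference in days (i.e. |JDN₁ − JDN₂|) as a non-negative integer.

3291

JDN of the first date = 2421676.
JDN of the second date = 2424967.
|2424967 − 2421676| = 3291.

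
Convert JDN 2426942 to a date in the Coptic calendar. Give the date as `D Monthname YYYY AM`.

JDN 2426942 is 22 August 1932 in the Gregorian calendar.
In the Coptic calendar that day is 16 Mesori 1648 AM.

16 Mesori 1648 AM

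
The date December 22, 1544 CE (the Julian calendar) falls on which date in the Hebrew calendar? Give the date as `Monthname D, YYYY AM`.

Tevet 7, 5305 AM

Julian Day Number of the source date = 2285360.
Converting JDN 2285360 to the Hebrew calendar gives 7 Tevet 5305 AM.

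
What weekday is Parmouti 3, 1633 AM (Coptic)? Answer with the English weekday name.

Wednesday

Equivalently 11 April 1917 Gregorian, JDN 2421330.
Since JDN mod 7 = 2 (0 = Monday), the day is Wednesday.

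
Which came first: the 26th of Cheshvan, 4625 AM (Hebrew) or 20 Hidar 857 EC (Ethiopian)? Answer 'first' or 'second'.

first

Converting both to JDN: 2036937 vs 2036954; the smaller is the first.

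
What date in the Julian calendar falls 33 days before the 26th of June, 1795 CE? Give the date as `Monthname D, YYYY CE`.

May 24, 1795 CE

The starting date is JDN 2376858; 2376858 − 33 = 2376825.
JDN 2376825 corresponds to May 24, 1795 CE.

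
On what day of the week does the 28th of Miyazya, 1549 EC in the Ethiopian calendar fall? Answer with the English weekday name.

Friday

In the proleptic Gregorian calendar this is 3 May 1557 (JDN 2289865).
2289865 ≡ 4 (mod 7); counting from Monday = 0 gives Friday.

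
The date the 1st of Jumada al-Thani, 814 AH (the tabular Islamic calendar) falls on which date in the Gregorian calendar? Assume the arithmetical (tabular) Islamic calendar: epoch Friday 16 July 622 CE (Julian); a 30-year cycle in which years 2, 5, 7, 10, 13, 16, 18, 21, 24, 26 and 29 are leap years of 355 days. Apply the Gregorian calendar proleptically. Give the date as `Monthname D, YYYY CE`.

Both dates share Julian Day Number 2236688; in the Gregorian calendar that is 29 September 1411 CE.

September 29, 1411 CE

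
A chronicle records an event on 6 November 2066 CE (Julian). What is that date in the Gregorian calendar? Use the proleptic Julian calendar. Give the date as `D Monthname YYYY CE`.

At this point the Julian calendar is 13 days behind the Gregorian.
6 November 2066 Julian + 13 days → 19 November 2066 Gregorian.

19 November 2066 CE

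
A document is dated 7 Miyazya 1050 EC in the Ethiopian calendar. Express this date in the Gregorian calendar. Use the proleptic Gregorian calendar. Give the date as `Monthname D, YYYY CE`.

Julian Day Number of the source date = 2107584.
Converting JDN 2107584 to the Gregorian calendar gives 8 April 1058 CE.

April 8, 1058 CE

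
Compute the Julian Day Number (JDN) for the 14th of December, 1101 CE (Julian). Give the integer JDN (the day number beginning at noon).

In the proleptic Gregorian calendar the same day is 21 December 1101.
JDN 2299161 is 15 October 1582 CE (Gregorian); the target day is −175615 days from there, so JDN = 2123546.

2123546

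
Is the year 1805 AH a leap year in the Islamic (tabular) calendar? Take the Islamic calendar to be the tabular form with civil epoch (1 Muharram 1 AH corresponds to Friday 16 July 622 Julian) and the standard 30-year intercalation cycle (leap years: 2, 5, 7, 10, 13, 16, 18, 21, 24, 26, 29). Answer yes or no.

Year 1805 AH is year 5 of its 30-year cycle; leap positions are 2, 5, 7, 10, 13, 16, 18, 21, 24, 26, 29, so it is a leap year (355 days).

yes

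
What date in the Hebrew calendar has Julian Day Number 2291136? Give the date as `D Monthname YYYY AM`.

The proleptic Gregorian equivalent of JDN 2291136 is 25 October 1560.
In the Hebrew calendar that day is 25 Tishrei 5321 AM.

25 Tishrei 5321 AM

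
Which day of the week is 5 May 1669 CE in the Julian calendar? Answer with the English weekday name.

This is JDN 2330785 (15 May 1669 Gregorian).
JDN 2330785 mod 7 = 2, and JDN 0 was a Monday, so this is a Wednesday.

Wednesday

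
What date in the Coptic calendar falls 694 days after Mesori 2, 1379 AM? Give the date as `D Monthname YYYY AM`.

JDN of Mesori 2, 1379 AM = 2328675.
2328675 + 694 = 2329369.
JDN 2329369 in the Coptic calendar is 25 Paoni 1381 AM.

25 Paoni 1381 AM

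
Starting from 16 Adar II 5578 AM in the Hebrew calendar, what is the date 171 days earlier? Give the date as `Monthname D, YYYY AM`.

Tishrei 24, 5578 AM

The starting date is JDN 2385153; 2385153 − 171 = 2384982.
JDN 2384982 corresponds to Tishrei 24, 5578 AM.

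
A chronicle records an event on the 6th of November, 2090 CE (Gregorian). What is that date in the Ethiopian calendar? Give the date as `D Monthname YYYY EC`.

27 Tikimt 2083 EC

Both dates share Julian Day Number 2484727; in the Ethiopian calendar that is 27 Tikimt 2083 EC.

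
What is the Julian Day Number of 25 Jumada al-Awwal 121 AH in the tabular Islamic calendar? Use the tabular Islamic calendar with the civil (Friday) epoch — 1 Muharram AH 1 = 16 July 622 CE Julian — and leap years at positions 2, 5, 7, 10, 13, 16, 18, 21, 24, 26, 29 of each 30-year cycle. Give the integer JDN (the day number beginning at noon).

In the proleptic Gregorian calendar the same day is 13 May 739.
JDN 2451545 is 1 January 2000 CE (Gregorian); the target day is −460439 days from there, so JDN = 1991106.

1991106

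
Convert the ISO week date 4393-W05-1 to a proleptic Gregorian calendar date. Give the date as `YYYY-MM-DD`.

4393-02-01

ISO week 1 of 4393 is the week containing the first Thursday of 4393.
Week 5, day 1 (Monday) lands on 4393-02-01.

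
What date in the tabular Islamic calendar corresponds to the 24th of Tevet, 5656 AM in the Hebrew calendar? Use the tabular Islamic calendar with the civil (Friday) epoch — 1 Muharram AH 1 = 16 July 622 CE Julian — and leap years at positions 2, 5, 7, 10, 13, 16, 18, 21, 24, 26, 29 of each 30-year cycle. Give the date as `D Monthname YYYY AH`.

24 Rajab 1313 AH

Julian Day Number of the source date = 2413569.
Converting JDN 2413569 to the tabular Islamic calendar gives 24 Rajab 1313 AH.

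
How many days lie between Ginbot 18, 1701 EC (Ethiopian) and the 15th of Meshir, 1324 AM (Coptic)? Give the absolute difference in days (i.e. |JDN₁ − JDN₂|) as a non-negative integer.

First date → JDN 2345403; second date → JDN 2308420.
The interval is |2345403 − 2308420| = 36983 days.

36983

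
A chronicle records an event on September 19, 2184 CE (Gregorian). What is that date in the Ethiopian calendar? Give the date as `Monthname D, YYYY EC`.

Both dates share Julian Day Number 2519012; in the Ethiopian calendar that is 8 Meskerem 2177 EC.

Meskerem 8, 2177 EC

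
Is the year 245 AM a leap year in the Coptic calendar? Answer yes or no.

245 mod 4 = 1; in the Coptic calendar a year is leap when year mod 4 = 3, so it is a common year.

no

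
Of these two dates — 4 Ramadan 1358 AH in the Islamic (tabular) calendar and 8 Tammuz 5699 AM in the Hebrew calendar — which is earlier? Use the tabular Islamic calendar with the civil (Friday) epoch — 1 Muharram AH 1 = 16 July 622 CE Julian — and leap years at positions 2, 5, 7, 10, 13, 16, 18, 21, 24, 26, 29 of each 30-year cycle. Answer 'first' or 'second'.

second

Converting both to JDN: 2429555 vs 2429440; the smaller is the second.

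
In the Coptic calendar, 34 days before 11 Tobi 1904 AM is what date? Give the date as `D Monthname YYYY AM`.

The starting date is JDN 2520231; 2520231 − 34 = 2520197.
JDN 2520197 corresponds to 7 Koiak 1904 AM.

7 Koiak 1904 AM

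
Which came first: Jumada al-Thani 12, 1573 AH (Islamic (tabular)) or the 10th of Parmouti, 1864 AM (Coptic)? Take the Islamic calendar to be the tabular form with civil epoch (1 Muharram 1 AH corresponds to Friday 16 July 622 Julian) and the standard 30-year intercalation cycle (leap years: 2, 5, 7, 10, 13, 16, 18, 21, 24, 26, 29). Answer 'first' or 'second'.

first

The two dates have Julian Day Numbers 2505663 and 2505710 respectively.
Since 2505663 < 2505710, the first date comes first.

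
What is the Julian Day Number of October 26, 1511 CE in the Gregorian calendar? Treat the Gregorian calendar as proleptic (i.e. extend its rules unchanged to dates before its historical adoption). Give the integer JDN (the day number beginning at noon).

JDN 2451545 is 1 January 2000 CE (Gregorian); the target day is −178306 days from there, so JDN = 2273239.

2273239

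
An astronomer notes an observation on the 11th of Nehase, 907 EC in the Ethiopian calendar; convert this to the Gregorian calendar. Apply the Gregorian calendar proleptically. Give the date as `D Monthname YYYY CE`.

Both dates share Julian Day Number 2055477; in the Gregorian calendar that is 9 August 915 CE.

9 August 915 CE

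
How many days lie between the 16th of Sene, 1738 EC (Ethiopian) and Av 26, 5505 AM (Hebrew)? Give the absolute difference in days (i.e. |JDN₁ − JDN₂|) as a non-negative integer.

First date → JDN 2358945; second date → JDN 2358644.
The interval is |2358945 − 2358644| = 301 days.

301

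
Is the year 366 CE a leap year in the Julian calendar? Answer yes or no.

366 mod 4 = 2, so it is a common year in the Julian calendar.

no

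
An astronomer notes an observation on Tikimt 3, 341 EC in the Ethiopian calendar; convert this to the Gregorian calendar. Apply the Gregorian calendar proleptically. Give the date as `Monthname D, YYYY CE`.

Julian Day Number of the source date = 1848438.
Converting JDN 1848438 to the Gregorian calendar gives 1 October 348 CE.

October 1, 348 CE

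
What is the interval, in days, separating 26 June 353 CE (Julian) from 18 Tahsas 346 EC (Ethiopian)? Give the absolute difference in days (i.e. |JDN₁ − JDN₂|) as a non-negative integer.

171

JDN of the first date = 1850168.
JDN of the second date = 1850339.
|1850339 − 1850168| = 171.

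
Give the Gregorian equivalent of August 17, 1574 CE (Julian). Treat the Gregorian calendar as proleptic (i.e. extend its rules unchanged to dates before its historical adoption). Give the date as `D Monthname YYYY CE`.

At this point the Julian calendar is 10 days behind the Gregorian.
17 August 1574 Julian + 10 days → 27 August 1574 Gregorian.

27 August 1574 CE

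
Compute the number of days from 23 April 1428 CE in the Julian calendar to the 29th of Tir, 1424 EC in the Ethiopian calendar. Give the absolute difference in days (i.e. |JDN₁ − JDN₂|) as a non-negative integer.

1372

First date → JDN 2242748; second date → JDN 2244120.
The interval is |2242748 − 2244120| = 1372 days.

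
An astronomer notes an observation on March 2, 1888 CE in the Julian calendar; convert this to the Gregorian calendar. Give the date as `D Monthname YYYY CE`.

The Julian–Gregorian offset here is 12 days (Julian trailing).
2 March 1888 Julian + 12 days → 14 March 1888 Gregorian.

14 March 1888 CE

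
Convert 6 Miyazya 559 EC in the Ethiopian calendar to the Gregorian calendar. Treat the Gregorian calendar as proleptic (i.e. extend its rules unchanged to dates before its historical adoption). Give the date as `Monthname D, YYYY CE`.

April 3, 567 CE

Both dates share Julian Day Number 1928245; in the Gregorian calendar that is 3 April 567 CE.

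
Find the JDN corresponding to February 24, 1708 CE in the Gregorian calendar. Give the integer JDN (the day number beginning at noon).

2344948

JDN 2451545 is 1 January 2000 CE (Gregorian); the target day is −106597 days from there, so JDN = 2344948.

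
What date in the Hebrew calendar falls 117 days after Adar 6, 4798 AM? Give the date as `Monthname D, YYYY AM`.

Tammuz 5, 4798 AM

The starting date is JDN 2100231; 2100231 + 117 = 2100348.
JDN 2100348 corresponds to Tammuz 5, 4798 AM.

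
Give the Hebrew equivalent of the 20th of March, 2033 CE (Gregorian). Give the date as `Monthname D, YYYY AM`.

Both dates share Julian Day Number 2463677; in the Hebrew calendar that is 19 Adar II 5793 AM.

Adar II 19, 5793 AM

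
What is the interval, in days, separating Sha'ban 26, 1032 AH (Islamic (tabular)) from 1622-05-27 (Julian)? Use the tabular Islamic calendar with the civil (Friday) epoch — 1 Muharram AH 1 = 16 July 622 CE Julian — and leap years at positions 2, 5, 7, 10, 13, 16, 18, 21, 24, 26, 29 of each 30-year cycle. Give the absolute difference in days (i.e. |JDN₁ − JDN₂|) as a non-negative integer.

384

First date → JDN 2314024; second date → JDN 2313640.
The interval is |2314024 − 2313640| = 384 days.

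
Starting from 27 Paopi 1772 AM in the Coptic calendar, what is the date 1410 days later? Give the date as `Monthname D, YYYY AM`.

The starting date is JDN 2471944; 2471944 + 1410 = 2473354.
JDN 2473354 corresponds to Thout 6, 1776 AM.

Thout 6, 1776 AM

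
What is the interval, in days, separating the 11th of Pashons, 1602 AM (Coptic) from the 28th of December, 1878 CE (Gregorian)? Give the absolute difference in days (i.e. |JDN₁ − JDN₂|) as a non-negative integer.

JDN of the first date = 2410045.
JDN of the second date = 2407347.
|2407347 − 2410045| = 2698.

2698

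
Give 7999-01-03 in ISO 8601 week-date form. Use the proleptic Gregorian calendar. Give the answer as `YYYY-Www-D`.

7998-W53-7

The weekday is Sunday (ISO weekday 7).
That Sunday belongs to ISO week 53 of ISO year 7998.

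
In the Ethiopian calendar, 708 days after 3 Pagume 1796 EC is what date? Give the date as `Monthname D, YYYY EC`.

Nehase 11, 1798 EC

Counting 708 days forward from JDN 2380207 reaches JDN 2380915, which is Nehase 11, 1798 EC.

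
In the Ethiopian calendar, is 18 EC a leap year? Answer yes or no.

18 mod 4 = 2; in the Ethiopian calendar a year is leap when year mod 4 = 3, so it is a common year.

no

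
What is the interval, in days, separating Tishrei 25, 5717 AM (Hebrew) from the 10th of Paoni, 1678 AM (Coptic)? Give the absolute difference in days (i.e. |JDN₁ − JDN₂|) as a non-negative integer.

2086

First date → JDN 2435747; second date → JDN 2437833.
The interval is |2435747 − 2437833| = 2086 days.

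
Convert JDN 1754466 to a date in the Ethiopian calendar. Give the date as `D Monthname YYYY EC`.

The proleptic Gregorian equivalent of JDN 1754466 is 18 June 91.
In the Ethiopian calendar that day is 26 Sene 83 EC.

26 Sene 83 EC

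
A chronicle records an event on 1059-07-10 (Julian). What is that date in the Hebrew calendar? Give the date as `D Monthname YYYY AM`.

Both dates share Julian Day Number 2108048; in the Hebrew calendar that is 26 Tammuz 4819 AM.

26 Tammuz 4819 AM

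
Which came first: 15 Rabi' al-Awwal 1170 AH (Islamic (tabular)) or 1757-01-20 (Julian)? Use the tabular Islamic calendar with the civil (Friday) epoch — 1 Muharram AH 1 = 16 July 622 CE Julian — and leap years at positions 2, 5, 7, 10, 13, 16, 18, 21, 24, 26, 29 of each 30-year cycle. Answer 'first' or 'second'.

first

Converting both to JDN: 2362768 vs 2362822; the smaller is the first.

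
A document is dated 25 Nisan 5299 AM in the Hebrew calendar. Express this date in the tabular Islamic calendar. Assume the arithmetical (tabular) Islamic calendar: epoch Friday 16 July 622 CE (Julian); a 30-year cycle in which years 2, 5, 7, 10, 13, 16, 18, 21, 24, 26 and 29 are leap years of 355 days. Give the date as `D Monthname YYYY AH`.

24 Dhu al-Qa'dah 945 AH

Both dates share Julian Day Number 2283280; in the tabular Islamic calendar that is 24 Dhu al-Qa'dah 945 AH.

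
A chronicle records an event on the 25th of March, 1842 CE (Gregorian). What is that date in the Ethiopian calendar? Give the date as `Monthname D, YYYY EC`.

Megabit 17, 1834 EC

Both dates share Julian Day Number 2393920; in the Ethiopian calendar that is 17 Megabit 1834 EC.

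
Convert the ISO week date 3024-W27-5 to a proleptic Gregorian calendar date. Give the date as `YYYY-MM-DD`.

3024-07-02

ISO week 1 of 3024 is the week containing the first Thursday of 3024.
Week 27, day 5 (Friday) lands on 3024-07-02.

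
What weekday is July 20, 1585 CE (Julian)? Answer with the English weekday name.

Tuesday

This is JDN 2300180 (30 July 1585 Gregorian).
JDN 2300180 mod 7 = 1, and JDN 0 was a Monday, so this is a Tuesday.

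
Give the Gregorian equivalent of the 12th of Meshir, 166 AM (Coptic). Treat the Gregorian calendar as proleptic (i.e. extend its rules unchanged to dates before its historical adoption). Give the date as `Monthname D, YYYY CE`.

Julian Day Number of the source date = 1885457.
Converting JDN 1885457 to the Gregorian calendar gives 7 February 450 CE.

February 7, 450 CE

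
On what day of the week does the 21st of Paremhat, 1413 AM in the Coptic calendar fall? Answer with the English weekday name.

This is JDN 2340963 (27 March 1697 Gregorian).
JDN 2340963 mod 7 = 2, and JDN 0 was a Monday, so this is a Wednesday.

Wednesday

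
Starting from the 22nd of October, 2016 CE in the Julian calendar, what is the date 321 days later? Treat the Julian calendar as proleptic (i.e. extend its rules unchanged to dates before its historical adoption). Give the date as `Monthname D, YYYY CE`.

JDN of the 22nd of October, 2016 CE = 2457697.
2457697 + 321 = 2458018.
JDN 2458018 in the Julian calendar is September 8, 2017 CE.

September 8, 2017 CE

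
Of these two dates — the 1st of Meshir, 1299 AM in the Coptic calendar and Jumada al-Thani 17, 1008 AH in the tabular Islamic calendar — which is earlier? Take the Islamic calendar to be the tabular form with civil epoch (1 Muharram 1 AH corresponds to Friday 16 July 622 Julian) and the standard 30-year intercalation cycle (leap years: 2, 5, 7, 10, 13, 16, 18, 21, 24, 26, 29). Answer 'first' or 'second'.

The two dates have Julian Day Numbers 2299274 and 2305451 respectively.
Since 2299274 < 2305451, the first date comes first.

first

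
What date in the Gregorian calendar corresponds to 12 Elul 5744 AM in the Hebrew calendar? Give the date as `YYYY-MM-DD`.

Both dates share Julian Day Number 2445953; in the Gregorian calendar that is 9 September 1984 CE.

1984-09-09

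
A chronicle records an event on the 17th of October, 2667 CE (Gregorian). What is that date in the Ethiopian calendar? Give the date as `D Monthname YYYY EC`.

1 Tikimt 2660 EC

Julian Day Number of the source date = 2695451.
Converting JDN 2695451 to the Ethiopian calendar gives 1 Tikimt 2660 EC.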